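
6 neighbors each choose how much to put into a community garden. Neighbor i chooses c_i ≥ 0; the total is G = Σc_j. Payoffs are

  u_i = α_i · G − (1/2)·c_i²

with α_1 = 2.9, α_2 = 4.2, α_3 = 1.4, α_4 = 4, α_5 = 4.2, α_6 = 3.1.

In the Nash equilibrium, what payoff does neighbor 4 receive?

Neighbor i's FOC: ∂u_i/∂c_i = α_i − c_i = 0, so c_i* = α_i.
NE contributions = (2.9, 4.2, 1.4, 4, 4.2, 3.1); G = 19.8.
u_4 = α_4·G − ½·(c_4)² = 4·19.8 − ½·4² = 71.2.

71.2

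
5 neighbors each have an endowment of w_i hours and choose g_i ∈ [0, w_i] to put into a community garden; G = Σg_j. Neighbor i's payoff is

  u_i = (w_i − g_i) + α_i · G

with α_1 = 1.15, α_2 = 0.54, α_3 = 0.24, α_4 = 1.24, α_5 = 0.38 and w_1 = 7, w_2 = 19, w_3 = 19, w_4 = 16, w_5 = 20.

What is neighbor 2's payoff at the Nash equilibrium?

∂u_i/∂g_i = α_i − 1, so neighbor i contributes w_i if α_i > 1, else 0.
α_i > 1 for i ∈ {1, 4}; NE contributions (7, 0, 0, 16, 0), G = 23.
u_2 = (19 − 0) + 0.54·23 = 31.42.

31.42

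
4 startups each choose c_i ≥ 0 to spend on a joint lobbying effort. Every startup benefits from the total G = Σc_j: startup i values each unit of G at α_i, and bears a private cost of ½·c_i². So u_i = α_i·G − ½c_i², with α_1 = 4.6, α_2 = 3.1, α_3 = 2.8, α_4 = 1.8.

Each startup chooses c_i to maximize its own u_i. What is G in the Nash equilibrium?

12.3

Startup i's FOC: ∂u_i/∂c_i = α_i − c_i = 0, so c_i* = α_i.
NE contributions = (4.6, 3.1, 2.8, 1.8); G = 12.3.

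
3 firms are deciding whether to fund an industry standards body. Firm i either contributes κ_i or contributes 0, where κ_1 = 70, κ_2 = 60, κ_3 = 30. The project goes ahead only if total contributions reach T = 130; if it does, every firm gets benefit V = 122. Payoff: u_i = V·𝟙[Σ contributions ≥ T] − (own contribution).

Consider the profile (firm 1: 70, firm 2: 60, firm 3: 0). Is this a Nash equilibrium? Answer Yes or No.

Yes

Total = 130 ≥ 130: provided.
Firm 1 (pledges 70, payoff 52): dropping to 0 → total 60, payoff 0. No gain.
Firm 2 (pledges 60, payoff 62): dropping to 0 → total 70, payoff 0. No gain.
Firm 3 (pledges 0, payoff 122): pledging 30 → total 160, payoff 92. No gain.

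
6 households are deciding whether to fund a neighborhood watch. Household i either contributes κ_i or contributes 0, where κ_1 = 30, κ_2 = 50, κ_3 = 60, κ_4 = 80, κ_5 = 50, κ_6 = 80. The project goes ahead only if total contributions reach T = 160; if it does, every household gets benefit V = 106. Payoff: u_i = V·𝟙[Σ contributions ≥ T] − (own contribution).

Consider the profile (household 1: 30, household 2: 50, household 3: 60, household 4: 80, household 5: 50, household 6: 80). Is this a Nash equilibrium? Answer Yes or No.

No

Total = 350 ≥ 160: provided.
Household 1 (pledges 30, payoff 76): dropping to 0 → total 320, payoff 106. Profitable deviation.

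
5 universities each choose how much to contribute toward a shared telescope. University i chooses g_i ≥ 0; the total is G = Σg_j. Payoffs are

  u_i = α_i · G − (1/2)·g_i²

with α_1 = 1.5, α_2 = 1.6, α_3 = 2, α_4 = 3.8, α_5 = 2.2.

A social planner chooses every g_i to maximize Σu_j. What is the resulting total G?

Planner FOC: ∂(Σu_j)/∂g_i = (Σα_j) − g_i = 0, so g_i^SO = Σα_j = 11.1 for every i; G^SO = 55.5.

55.5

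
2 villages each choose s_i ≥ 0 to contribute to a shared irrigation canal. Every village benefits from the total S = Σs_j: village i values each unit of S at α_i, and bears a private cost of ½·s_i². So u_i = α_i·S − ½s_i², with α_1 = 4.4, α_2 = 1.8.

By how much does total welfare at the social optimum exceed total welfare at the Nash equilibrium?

Village i's FOC: ∂u_i/∂s_i = α_i − s_i = 0, so s_i* = α_i.
NE contributions = (4.4, 1.8); S = 6.2.
W^NE = (Σα)·S − ½Σα_i² = 6.2² − ½·22.6 = 27.14.
Planner sets s_i = Σα_j = 6.2 for every i, so S^SO = 2·6.2 = 12.4.
W^SO = (Σα)·S^SO − ½·2·(Σα)² = (2/2)·6.2² = 38.44.
Deadweight loss = W^SO − W^NE = 11.3.

11.3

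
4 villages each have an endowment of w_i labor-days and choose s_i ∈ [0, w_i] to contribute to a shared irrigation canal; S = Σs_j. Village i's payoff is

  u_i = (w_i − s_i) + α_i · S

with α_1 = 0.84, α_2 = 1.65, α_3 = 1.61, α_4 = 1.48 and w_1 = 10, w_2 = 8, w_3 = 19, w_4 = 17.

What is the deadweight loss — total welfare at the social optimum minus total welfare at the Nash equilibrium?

45.8

∂u_i/∂s_i = α_i − 1, so village i contributes w_i if α_i > 1, else 0.
α_i > 1 for i ∈ {2, 3, 4}; NE contributions (0, 8, 19, 17), S = 44.
W^NE = Σw_i − S^NE + (Σα_i)·S^NE = 54 + 4.58·44 = 255.52.
Planner: ∂(Σu_j)/∂s_i = Σα_j − 1 = 4.58 > 0, so everyone contributes w_i; S^SO = 54, W^SO = 54 + 4.58·54 = 301.32.
Deadweight loss = 45.8.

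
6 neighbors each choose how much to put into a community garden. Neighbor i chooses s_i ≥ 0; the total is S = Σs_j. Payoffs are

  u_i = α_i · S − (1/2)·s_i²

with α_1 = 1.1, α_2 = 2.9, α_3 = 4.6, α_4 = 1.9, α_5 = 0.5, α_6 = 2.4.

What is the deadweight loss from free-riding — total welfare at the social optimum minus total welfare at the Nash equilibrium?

Neighbor i's FOC: ∂u_i/∂s_i = α_i − s_i = 0, so s_i* = α_i.
NE contributions = (1.1, 2.9, 4.6, 1.9, 0.5, 2.4); S = 13.4.
W^NE = (Σα)·S − ½Σα_i² = 13.4² − ½·40.4 = 159.36.
Planner sets s_i = Σα_j = 13.4 for every i, so S^SO = 6·13.4 = 80.4.
W^SO = (Σα)·S^SO − ½·6·(Σα)² = (6/2)·13.4² = 538.68.
Deadweight loss = W^SO − W^NE = 379.32.

379.32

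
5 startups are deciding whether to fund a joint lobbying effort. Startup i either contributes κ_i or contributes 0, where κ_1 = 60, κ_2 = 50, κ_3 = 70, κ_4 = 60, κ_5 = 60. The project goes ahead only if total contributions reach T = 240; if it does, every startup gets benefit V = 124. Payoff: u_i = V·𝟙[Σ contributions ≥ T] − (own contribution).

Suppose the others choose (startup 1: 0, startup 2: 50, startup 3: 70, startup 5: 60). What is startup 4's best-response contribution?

Others' total = 180. Contributing 60 brings total to 240 ≥ 240: gain V − κ_4 = 64.
Best response: 60.

60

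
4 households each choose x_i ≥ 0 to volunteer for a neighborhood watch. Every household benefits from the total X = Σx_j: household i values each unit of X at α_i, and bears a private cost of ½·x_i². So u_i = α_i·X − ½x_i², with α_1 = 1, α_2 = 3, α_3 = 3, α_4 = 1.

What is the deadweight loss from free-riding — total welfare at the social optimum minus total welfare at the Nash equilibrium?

Household i's FOC: ∂u_i/∂x_i = α_i − x_i = 0, so x_i* = α_i.
NE contributions = (1, 3, 3, 1); X = 8.
W^NE = (Σα)·X − ½Σα_i² = 8² − ½·20 = 54.
Planner sets x_i = Σα_j = 8 for every i, so X^SO = 4·8 = 32.
W^SO = (Σα)·X^SO − ½·4·(Σα)² = (4/2)·8² = 128.
Deadweight loss = W^SO − W^NE = 74.

74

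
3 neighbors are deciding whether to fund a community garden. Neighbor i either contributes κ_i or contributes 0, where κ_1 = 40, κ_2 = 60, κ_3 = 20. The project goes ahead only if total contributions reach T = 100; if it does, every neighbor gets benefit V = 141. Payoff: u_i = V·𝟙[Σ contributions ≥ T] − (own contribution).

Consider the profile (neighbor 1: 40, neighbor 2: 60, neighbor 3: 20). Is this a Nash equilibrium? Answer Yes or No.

Total = 120 ≥ 100: provided.
Neighbor 1 (pledges 40, payoff 101): dropping to 0 → total 80, payoff 0. No gain.
Neighbor 2 (pledges 60, payoff 81): dropping to 0 → total 60, payoff 0. No gain.
Neighbor 3 (pledges 20, payoff 121): dropping to 0 → total 100, payoff 141. Profitable deviation.

No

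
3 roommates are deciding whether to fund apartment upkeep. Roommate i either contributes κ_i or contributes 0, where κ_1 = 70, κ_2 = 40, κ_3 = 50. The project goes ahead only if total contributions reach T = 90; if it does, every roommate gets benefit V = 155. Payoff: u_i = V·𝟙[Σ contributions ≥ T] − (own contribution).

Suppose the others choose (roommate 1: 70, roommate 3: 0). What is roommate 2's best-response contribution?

Others' total = 70. Contributing 40 brings total to 110 ≥ 90: gain V − κ_2 = 115.
Best response: 40.

40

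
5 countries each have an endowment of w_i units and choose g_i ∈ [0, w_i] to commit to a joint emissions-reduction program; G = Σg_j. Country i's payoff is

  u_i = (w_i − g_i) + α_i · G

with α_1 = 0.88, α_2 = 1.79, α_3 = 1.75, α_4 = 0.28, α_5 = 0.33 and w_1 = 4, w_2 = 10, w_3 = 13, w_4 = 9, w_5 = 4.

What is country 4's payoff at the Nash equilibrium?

∂u_i/∂g_i = α_i − 1, so country i contributes w_i if α_i > 1, else 0.
α_i > 1 for i ∈ {2, 3}; NE contributions (0, 10, 13, 0, 0), G = 23.
u_4 = (9 − 0) + 0.28·23 = 15.44.

15.44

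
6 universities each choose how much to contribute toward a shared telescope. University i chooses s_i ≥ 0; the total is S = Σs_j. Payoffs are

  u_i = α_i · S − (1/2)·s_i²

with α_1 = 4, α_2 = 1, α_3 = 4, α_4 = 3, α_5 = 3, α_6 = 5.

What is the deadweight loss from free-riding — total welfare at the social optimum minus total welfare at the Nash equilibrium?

838

University i's FOC: ∂u_i/∂s_i = α_i − s_i = 0, so s_i* = α_i.
NE contributions = (4, 1, 4, 3, 3, 5); S = 20.
W^NE = (Σα)·S − ½Σα_i² = 20² − ½·76 = 362.
Planner sets s_i = Σα_j = 20 for every i, so S^SO = 6·20 = 120.
W^SO = (Σα)·S^SO − ½·6·(Σα)² = (6/2)·20² = 1200.
Deadweight loss = W^SO − W^NE = 838.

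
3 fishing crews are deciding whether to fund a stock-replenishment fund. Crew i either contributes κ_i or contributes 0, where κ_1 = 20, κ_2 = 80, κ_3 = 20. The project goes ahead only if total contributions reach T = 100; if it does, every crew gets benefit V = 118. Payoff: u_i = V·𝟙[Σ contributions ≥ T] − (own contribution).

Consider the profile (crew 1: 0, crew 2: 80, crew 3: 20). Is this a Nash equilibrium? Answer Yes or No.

Total = 100 ≥ 100: provided.
Crew 1 (pledges 0, payoff 118): pledging 20 → total 120, payoff 98. No gain.
Crew 2 (pledges 80, payoff 38): dropping to 0 → total 20, payoff 0. No gain.
Crew 3 (pledges 20, payoff 98): dropping to 0 → total 80, payoff 0. No gain.

Yes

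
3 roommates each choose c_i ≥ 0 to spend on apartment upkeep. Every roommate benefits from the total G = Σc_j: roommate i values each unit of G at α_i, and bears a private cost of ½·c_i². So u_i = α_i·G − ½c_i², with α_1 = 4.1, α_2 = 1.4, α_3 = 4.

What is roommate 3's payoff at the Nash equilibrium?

Roommate i's FOC: ∂u_i/∂c_i = α_i − c_i = 0, so c_i* = α_i.
NE contributions = (4.1, 1.4, 4); G = 9.5.
u_3 = α_3·G − ½·(c_3)² = 4·9.5 − ½·4² = 30.

30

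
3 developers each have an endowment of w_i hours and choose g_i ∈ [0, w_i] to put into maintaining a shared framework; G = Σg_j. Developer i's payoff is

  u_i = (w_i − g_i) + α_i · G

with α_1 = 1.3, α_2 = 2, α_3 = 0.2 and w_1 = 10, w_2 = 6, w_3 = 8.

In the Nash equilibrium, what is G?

∂u_i/∂g_i = α_i − 1, so developer i contributes w_i if α_i > 1, else 0.
α_i > 1 for i ∈ {1, 2}; NE contributions (10, 6, 0), G = 16.

16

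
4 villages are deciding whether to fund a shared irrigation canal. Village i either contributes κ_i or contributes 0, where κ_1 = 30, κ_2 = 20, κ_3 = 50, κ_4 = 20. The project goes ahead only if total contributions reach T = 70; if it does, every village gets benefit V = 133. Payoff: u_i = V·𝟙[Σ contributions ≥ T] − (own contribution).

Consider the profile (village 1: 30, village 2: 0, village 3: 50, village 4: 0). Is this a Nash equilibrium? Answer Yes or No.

Total = 80 ≥ 70: provided.
Village 1 (pledges 30, payoff 103): dropping to 0 → total 50, payoff 0. No gain.
Village 2 (pledges 0, payoff 133): pledging 20 → total 100, payoff 113. No gain.
Village 3 (pledges 50, payoff 83): dropping to 0 → total 30, payoff 0. No gain.
Village 4 (pledges 0, payoff 133): pledging 20 → total 100, payoff 113. No gain.

Yes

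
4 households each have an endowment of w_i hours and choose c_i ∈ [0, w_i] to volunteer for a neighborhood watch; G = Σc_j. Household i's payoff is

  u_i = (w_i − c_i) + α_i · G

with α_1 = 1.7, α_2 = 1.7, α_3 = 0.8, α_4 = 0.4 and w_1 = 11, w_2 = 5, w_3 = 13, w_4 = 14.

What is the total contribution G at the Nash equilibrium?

∂u_i/∂c_i = α_i − 1, so household i contributes w_i if α_i > 1, else 0.
α_i > 1 for i ∈ {1, 2}; NE contributions (11, 5, 0, 0), G = 16.

16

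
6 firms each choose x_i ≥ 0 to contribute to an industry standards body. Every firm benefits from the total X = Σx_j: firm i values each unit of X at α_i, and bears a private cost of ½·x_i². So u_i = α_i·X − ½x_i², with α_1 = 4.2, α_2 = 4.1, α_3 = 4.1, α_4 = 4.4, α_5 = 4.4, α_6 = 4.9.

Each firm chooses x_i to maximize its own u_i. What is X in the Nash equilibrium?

Firm i's FOC: ∂u_i/∂x_i = α_i − x_i = 0, so x_i* = α_i.
NE contributions = (4.2, 4.1, 4.1, 4.4, 4.4, 4.9); X = 26.1.

26.1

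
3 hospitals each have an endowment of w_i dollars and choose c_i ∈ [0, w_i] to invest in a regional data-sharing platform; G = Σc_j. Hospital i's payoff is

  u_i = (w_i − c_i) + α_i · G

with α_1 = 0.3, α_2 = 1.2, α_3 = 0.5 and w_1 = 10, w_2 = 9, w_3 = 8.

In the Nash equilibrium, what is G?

∂u_i/∂c_i = α_i − 1, so hospital i contributes w_i if α_i > 1, else 0.
α_i > 1 for i ∈ {2}; NE contributions (0, 9, 0), G = 9.

9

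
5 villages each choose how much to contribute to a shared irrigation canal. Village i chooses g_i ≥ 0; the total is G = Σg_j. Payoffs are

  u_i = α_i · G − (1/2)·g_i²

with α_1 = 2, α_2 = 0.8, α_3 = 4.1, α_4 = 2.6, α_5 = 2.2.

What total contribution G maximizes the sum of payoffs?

Planner FOC: ∂(Σu_j)/∂g_i = (Σα_j) − g_i = 0, so g_i^SO = Σα_j = 11.7 for every i; G^SO = 58.5.

58.5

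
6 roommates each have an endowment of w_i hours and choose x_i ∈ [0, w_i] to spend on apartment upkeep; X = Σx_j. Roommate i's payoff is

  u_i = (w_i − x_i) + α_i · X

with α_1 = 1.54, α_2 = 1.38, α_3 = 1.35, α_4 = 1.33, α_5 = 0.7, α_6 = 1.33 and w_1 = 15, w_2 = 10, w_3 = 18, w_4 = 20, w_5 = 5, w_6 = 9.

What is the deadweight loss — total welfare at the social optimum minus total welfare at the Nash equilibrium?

∂u_i/∂x_i = α_i − 1, so roommate i contributes w_i if α_i > 1, else 0.
α_i > 1 for i ∈ {1, 2, 3, 4, 6}; NE contributions (15, 10, 18, 20, 0, 9), X = 72.
W^NE = Σw_i − X^NE + (Σα_i)·X^NE = 77 + 6.63·72 = 554.36.
Planner: ∂(Σu_j)/∂x_i = Σα_j − 1 = 6.63 > 0, so everyone contributes w_i; X^SO = 77, W^SO = 77 + 6.63·77 = 587.51.
Deadweight loss = 33.15.

33.15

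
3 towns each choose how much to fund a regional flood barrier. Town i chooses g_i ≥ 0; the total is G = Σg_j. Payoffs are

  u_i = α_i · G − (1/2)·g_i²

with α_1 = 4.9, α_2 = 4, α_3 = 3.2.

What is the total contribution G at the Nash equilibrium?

Town i's FOC: ∂u_i/∂g_i = α_i − g_i = 0, so g_i* = α_i.
NE contributions = (4.9, 4, 3.2); G = 12.1.

12.1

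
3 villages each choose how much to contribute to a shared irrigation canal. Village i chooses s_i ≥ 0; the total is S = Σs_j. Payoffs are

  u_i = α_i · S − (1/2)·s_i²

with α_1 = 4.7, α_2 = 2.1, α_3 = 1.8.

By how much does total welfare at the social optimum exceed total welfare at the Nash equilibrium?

51.85

Village i's FOC: ∂u_i/∂s_i = α_i − s_i = 0, so s_i* = α_i.
NE contributions = (4.7, 2.1, 1.8); S = 8.6.
W^NE = (Σα)·S − ½Σα_i² = 8.6² − ½·29.74 = 59.09.
Planner sets s_i = Σα_j = 8.6 for every i, so S^SO = 3·8.6 = 25.8.
W^SO = (Σα)·S^SO − ½·3·(Σα)² = (3/2)·8.6² = 110.94.
Deadweight loss = W^SO − W^NE = 51.85.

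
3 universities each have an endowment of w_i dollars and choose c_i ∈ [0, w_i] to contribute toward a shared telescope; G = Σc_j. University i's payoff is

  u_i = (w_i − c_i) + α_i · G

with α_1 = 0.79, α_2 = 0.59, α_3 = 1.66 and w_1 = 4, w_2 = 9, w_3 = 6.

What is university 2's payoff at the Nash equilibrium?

12.54

∂u_i/∂c_i = α_i − 1, so university i contributes w_i if α_i > 1, else 0.
α_i > 1 for i ∈ {3}; NE contributions (0, 0, 6), G = 6.
u_2 = (9 − 0) + 0.59·6 = 12.54.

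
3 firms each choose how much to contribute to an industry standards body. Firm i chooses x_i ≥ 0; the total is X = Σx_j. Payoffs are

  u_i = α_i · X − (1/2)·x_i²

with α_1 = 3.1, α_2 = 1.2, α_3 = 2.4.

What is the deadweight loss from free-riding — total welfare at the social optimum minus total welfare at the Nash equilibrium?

30.85

Firm i's FOC: ∂u_i/∂x_i = α_i − x_i = 0, so x_i* = α_i.
NE contributions = (3.1, 1.2, 2.4); X = 6.7.
W^NE = (Σα)·X − ½Σα_i² = 6.7² − ½·16.81 = 36.485.
Planner sets x_i = Σα_j = 6.7 for every i, so X^SO = 3·6.7 = 20.1.
W^SO = (Σα)·X^SO − ½·3·(Σα)² = (3/2)·6.7² = 67.335.
Deadweight loss = W^SO − W^NE = 30.85.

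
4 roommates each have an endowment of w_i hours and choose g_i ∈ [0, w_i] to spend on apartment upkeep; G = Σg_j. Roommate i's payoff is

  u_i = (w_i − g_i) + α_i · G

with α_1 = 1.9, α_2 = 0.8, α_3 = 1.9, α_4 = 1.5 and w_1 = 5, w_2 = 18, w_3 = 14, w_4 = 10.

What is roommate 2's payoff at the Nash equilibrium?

41.2

∂u_i/∂g_i = α_i − 1, so roommate i contributes w_i if α_i > 1, else 0.
α_i > 1 for i ∈ {1, 3, 4}; NE contributions (5, 0, 14, 10), G = 29.
u_2 = (18 − 0) + 0.8·29 = 41.2.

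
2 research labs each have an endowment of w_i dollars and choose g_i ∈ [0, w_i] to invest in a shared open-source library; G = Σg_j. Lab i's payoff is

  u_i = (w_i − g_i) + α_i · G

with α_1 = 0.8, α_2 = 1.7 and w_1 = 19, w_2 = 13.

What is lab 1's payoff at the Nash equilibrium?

29.4

∂u_i/∂g_i = α_i − 1, so lab i contributes w_i if α_i > 1, else 0.
α_i > 1 for i ∈ {2}; NE contributions (0, 13), G = 13.
u_1 = (19 − 0) + 0.8·13 = 29.4.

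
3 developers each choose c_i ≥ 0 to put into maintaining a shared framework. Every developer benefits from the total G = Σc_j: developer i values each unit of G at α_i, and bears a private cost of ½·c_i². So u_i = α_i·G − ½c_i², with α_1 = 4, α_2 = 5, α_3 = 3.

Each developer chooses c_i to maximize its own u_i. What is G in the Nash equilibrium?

12

Developer i's FOC: ∂u_i/∂c_i = α_i − c_i = 0, so c_i* = α_i.
NE contributions = (4, 5, 3); G = 12.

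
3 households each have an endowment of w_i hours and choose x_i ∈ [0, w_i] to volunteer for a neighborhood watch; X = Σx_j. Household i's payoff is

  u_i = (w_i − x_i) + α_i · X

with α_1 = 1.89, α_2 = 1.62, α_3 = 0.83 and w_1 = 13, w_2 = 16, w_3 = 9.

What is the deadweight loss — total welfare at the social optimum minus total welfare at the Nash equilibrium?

∂u_i/∂x_i = α_i − 1, so household i contributes w_i if α_i > 1, else 0.
α_i > 1 for i ∈ {1, 2}; NE contributions (13, 16, 0), X = 29.
W^NE = Σw_i − X^NE + (Σα_i)·X^NE = 38 + 3.34·29 = 134.86.
Planner: ∂(Σu_j)/∂x_i = Σα_j − 1 = 3.34 > 0, so everyone contributes w_i; X^SO = 38, W^SO = 38 + 3.34·38 = 164.92.
Deadweight loss = 30.06.

30.06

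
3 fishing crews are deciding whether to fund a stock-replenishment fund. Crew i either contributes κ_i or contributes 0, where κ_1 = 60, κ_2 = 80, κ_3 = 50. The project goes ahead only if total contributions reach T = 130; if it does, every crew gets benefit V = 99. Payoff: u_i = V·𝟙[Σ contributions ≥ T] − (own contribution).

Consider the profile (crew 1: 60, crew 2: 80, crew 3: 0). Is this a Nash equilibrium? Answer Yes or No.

Yes

Total = 140 ≥ 130: provided.
Crew 1 (pledges 60, payoff 39): dropping to 0 → total 80, payoff 0. No gain.
Crew 2 (pledges 80, payoff 19): dropping to 0 → total 60, payoff 0. No gain.
Crew 3 (pledges 0, payoff 99): pledging 50 → total 190, payoff 49. No gain.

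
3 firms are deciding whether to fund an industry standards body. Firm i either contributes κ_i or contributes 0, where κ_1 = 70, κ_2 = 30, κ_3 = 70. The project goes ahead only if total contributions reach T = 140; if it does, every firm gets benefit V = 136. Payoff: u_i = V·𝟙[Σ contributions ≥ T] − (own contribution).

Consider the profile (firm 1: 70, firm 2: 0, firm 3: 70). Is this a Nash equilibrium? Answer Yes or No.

Yes

Total = 140 ≥ 140: provided.
Firm 1 (pledges 70, payoff 66): dropping to 0 → total 70, payoff 0. No gain.
Firm 2 (pledges 0, payoff 136): pledging 30 → total 170, payoff 106. No gain.
Firm 3 (pledges 70, payoff 66): dropping to 0 → total 70, payoff 0. No gain.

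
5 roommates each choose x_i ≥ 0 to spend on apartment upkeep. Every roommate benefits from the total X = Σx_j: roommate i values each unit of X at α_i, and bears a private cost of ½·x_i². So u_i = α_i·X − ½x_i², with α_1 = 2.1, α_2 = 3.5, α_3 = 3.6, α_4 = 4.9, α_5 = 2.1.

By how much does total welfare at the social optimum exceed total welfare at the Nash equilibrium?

Roommate i's FOC: ∂u_i/∂x_i = α_i − x_i = 0, so x_i* = α_i.
NE contributions = (2.1, 3.5, 3.6, 4.9, 2.1); X = 16.2.
W^NE = (Σα)·X − ½Σα_i² = 16.2² − ½·58.04 = 233.42.
Planner sets x_i = Σα_j = 16.2 for every i, so X^SO = 5·16.2 = 81.
W^SO = (Σα)·X^SO − ½·5·(Σα)² = (5/2)·16.2² = 656.1.
Deadweight loss = W^SO − W^NE = 422.68.

422.68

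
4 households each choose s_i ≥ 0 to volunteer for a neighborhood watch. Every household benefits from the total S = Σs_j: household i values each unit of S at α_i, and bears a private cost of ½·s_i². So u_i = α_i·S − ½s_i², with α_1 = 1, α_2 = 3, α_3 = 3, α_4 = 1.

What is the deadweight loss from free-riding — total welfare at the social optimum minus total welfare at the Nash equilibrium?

74

Household i's FOC: ∂u_i/∂s_i = α_i − s_i = 0, so s_i* = α_i.
NE contributions = (1, 3, 3, 1); S = 8.
W^NE = (Σα)·S − ½Σα_i² = 8² − ½·20 = 54.
Planner sets s_i = Σα_j = 8 for every i, so S^SO = 4·8 = 32.
W^SO = (Σα)·S^SO − ½·4·(Σα)² = (4/2)·8² = 128.
Deadweight loss = W^SO − W^NE = 74.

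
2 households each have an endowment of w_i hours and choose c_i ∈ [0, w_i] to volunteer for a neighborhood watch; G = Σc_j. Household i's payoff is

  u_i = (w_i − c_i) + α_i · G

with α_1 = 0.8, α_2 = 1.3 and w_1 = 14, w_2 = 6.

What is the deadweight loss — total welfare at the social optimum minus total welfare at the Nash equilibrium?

15.4

∂u_i/∂c_i = α_i − 1, so household i contributes w_i if α_i > 1, else 0.
α_i > 1 for i ∈ {2}; NE contributions (0, 6), G = 6.
W^NE = Σw_i − G^NE + (Σα_i)·G^NE = 20 + 1.1·6 = 26.6.
Planner: ∂(Σu_j)/∂c_i = Σα_j − 1 = 1.1 > 0, so everyone contributes w_i; G^SO = 20, W^SO = 20 + 1.1·20 = 42.
Deadweight loss = 15.4.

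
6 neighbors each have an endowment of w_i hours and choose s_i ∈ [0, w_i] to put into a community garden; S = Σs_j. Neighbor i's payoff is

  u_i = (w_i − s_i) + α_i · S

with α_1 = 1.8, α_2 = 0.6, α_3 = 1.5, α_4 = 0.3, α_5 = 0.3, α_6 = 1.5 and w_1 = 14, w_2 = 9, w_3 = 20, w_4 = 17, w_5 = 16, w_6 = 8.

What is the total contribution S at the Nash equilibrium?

∂u_i/∂s_i = α_i − 1, so neighbor i contributes w_i if α_i > 1, else 0.
α_i > 1 for i ∈ {1, 3, 6}; NE contributions (14, 0, 20, 0, 0, 8), S = 42.

42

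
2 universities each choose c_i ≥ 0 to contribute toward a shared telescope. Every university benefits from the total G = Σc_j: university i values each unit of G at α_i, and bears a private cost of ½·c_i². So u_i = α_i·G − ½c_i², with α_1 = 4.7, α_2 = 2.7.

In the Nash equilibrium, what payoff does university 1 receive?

University i's FOC: ∂u_i/∂c_i = α_i − c_i = 0, so c_i* = α_i.
NE contributions = (4.7, 2.7); G = 7.4.
u_1 = α_1·G − ½·(c_1)² = 4.7·7.4 − ½·4.7² = 23.735.

23.735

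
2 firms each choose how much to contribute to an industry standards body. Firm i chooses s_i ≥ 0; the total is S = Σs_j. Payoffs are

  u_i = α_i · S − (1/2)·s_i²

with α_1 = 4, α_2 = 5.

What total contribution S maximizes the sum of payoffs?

18

Planner FOC: ∂(Σu_j)/∂s_i = (Σα_j) − s_i = 0, so s_i^SO = Σα_j = 9 for every i; S^SO = 18.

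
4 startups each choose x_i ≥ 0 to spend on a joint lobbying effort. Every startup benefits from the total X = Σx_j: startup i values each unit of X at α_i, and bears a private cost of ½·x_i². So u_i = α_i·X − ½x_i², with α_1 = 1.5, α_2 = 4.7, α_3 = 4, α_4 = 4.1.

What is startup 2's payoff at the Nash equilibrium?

56.165

Startup i's FOC: ∂u_i/∂x_i = α_i − x_i = 0, so x_i* = α_i.
NE contributions = (1.5, 4.7, 4, 4.1); X = 14.3.
u_2 = α_2·X − ½·(x_2)² = 4.7·14.3 − ½·4.7² = 56.165.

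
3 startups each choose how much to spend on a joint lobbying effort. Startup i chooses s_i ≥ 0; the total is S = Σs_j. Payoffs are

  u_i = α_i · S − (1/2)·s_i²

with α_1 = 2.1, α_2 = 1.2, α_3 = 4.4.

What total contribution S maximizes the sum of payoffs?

Planner FOC: ∂(Σu_j)/∂s_i = (Σα_j) − s_i = 0, so s_i^SO = Σα_j = 7.7 for every i; S^SO = 23.1.

23.1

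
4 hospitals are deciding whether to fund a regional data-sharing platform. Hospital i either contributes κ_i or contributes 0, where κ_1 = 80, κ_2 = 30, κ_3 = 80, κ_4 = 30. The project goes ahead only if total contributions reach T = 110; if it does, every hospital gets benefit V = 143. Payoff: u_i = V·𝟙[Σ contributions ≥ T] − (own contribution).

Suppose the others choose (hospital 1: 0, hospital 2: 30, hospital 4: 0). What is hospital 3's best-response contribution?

80

Others' total = 30. Contributing 80 brings total to 110 ≥ 110: gain V − κ_3 = 63.
Best response: 80.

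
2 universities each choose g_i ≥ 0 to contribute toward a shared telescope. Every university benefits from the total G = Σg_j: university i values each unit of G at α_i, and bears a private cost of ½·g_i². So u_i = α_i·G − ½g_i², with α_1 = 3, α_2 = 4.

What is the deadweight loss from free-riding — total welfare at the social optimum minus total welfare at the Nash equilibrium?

12.5

University i's FOC: ∂u_i/∂g_i = α_i − g_i = 0, so g_i* = α_i.
NE contributions = (3, 4); G = 7.
W^NE = (Σα)·G − ½Σα_i² = 7² − ½·25 = 36.5.
Planner sets g_i = Σα_j = 7 for every i, so G^SO = 2·7 = 14.
W^SO = (Σα)·G^SO − ½·2·(Σα)² = (2/2)·7² = 49.
Deadweight loss = W^SO − W^NE = 12.5.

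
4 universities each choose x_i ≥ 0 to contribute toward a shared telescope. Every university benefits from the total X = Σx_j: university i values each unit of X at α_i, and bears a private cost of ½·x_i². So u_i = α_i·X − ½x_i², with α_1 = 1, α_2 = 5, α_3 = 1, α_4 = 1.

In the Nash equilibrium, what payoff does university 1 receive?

University i's FOC: ∂u_i/∂x_i = α_i − x_i = 0, so x_i* = α_i.
NE contributions = (1, 5, 1, 1); X = 8.
u_1 = α_1·X − ½·(x_1)² = 1·8 − ½·1² = 7.5.

7.5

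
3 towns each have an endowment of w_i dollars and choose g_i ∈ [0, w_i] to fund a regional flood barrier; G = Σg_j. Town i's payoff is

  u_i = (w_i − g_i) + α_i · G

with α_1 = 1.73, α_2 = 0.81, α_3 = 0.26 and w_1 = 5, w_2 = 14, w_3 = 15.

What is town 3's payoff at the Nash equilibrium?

16.3

∂u_i/∂g_i = α_i − 1, so town i contributes w_i if α_i > 1, else 0.
α_i > 1 for i ∈ {1}; NE contributions (5, 0, 0), G = 5.
u_3 = (15 − 0) + 0.26·5 = 16.3.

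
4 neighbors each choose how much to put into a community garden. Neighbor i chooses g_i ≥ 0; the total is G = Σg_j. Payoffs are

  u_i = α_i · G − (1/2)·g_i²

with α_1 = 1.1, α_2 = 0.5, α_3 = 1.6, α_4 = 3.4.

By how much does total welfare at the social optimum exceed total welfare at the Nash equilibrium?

51.35

Neighbor i's FOC: ∂u_i/∂g_i = α_i − g_i = 0, so g_i* = α_i.
NE contributions = (1.1, 0.5, 1.6, 3.4); G = 6.6.
W^NE = (Σα)·G − ½Σα_i² = 6.6² − ½·15.58 = 35.77.
Planner sets g_i = Σα_j = 6.6 for every i, so G^SO = 4·6.6 = 26.4.
W^SO = (Σα)·G^SO − ½·4·(Σα)² = (4/2)·6.6² = 87.12.
Deadweight loss = W^SO − W^NE = 51.35.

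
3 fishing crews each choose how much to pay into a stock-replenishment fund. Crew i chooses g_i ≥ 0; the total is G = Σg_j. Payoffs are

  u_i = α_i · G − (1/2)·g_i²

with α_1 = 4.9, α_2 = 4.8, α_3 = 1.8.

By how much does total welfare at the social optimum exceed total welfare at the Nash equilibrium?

91.27

Crew i's FOC: ∂u_i/∂g_i = α_i − g_i = 0, so g_i* = α_i.
NE contributions = (4.9, 4.8, 1.8); G = 11.5.
W^NE = (Σα)·G − ½Σα_i² = 11.5² − ½·50.29 = 107.105.
Planner sets g_i = Σα_j = 11.5 for every i, so G^SO = 3·11.5 = 34.5.
W^SO = (Σα)·G^SO − ½·3·(Σα)² = (3/2)·11.5² = 198.375.
Deadweight loss = W^SO − W^NE = 91.27.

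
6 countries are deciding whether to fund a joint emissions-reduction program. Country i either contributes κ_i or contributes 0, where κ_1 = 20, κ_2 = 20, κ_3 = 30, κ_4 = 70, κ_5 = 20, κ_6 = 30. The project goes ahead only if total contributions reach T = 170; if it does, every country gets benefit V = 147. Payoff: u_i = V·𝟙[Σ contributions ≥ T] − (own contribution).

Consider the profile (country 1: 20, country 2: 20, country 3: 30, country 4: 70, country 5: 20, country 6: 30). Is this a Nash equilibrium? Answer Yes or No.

Total = 190 ≥ 170: provided.
Country 1 (pledges 20, payoff 127): dropping to 0 → total 170, payoff 147. Profitable deviation.

No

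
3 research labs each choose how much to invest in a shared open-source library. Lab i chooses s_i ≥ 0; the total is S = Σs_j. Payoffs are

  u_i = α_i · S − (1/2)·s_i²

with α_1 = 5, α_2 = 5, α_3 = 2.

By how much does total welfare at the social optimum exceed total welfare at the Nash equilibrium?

Lab i's FOC: ∂u_i/∂s_i = α_i − s_i = 0, so s_i* = α_i.
NE contributions = (5, 5, 2); S = 12.
W^NE = (Σα)·S − ½Σα_i² = 12² − ½·54 = 117.
Planner sets s_i = Σα_j = 12 for every i, so S^SO = 3·12 = 36.
W^SO = (Σα)·S^SO − ½·3·(Σα)² = (3/2)·12² = 216.
Deadweight loss = W^SO − W^NE = 99.

99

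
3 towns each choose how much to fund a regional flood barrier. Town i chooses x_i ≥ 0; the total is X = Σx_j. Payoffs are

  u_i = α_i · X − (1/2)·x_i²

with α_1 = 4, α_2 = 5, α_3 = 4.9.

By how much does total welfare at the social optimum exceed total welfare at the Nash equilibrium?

Town i's FOC: ∂u_i/∂x_i = α_i − x_i = 0, so x_i* = α_i.
NE contributions = (4, 5, 4.9); X = 13.9.
W^NE = (Σα)·X − ½Σα_i² = 13.9² − ½·65.01 = 160.705.
Planner sets x_i = Σα_j = 13.9 for every i, so X^SO = 3·13.9 = 41.7.
W^SO = (Σα)·X^SO − ½·3·(Σα)² = (3/2)·13.9² = 289.815.
Deadweight loss = W^SO − W^NE = 129.11.

129.11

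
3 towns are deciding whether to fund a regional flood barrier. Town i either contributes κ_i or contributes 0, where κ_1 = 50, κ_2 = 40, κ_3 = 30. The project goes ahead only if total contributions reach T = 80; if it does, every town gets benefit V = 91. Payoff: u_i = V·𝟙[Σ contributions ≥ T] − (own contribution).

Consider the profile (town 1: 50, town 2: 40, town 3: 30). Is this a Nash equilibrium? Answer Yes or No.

No

Total = 120 ≥ 80: provided.
Town 1 (pledges 50, payoff 41): dropping to 0 → total 70, payoff 0. No gain.
Town 2 (pledges 40, payoff 51): dropping to 0 → total 80, payoff 91. Profitable deviation.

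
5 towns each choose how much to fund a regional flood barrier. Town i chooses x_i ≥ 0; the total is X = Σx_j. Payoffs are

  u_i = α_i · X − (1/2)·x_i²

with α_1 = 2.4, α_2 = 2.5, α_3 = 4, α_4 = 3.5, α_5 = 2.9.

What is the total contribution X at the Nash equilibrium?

15.3

Town i's FOC: ∂u_i/∂x_i = α_i − x_i = 0, so x_i* = α_i.
NE contributions = (2.4, 2.5, 4, 3.5, 2.9); X = 15.3.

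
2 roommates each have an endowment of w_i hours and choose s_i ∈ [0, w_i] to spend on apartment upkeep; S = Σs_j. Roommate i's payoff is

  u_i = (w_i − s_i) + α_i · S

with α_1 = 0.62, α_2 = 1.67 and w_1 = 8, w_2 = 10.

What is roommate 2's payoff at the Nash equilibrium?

∂u_i/∂s_i = α_i − 1, so roommate i contributes w_i if α_i > 1, else 0.
α_i > 1 for i ∈ {2}; NE contributions (0, 10), S = 10.
u_2 = (10 − 10) + 1.67·10 = 16.7.

16.7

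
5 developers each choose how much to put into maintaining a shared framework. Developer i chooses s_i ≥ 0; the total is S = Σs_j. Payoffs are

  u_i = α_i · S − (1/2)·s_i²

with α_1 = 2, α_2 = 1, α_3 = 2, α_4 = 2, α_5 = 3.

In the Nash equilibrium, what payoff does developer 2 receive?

9.5

Developer i's FOC: ∂u_i/∂s_i = α_i − s_i = 0, so s_i* = α_i.
NE contributions = (2, 1, 2, 2, 3); S = 10.
u_2 = α_2·S − ½·(s_2)² = 1·10 − ½·1² = 9.5.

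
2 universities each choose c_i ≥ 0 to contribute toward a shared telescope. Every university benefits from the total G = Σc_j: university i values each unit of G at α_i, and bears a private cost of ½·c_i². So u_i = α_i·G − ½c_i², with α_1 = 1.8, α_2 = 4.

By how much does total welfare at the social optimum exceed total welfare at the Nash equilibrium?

9.62

University i's FOC: ∂u_i/∂c_i = α_i − c_i = 0, so c_i* = α_i.
NE contributions = (1.8, 4); G = 5.8.
W^NE = (Σα)·G − ½Σα_i² = 5.8² − ½·19.24 = 24.02.
Planner sets c_i = Σα_j = 5.8 for every i, so G^SO = 2·5.8 = 11.6.
W^SO = (Σα)·G^SO − ½·2·(Σα)² = (2/2)·5.8² = 33.64.
Deadweight loss = W^SO − W^NE = 9.62.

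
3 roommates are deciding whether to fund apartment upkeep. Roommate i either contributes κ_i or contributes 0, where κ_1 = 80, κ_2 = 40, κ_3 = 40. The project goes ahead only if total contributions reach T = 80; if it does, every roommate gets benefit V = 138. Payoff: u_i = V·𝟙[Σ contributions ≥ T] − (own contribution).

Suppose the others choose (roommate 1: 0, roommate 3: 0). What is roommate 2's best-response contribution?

0

Others' total = 0. Even contributing 40 gives 40 < 80: no benefit either way.
Best response: 0.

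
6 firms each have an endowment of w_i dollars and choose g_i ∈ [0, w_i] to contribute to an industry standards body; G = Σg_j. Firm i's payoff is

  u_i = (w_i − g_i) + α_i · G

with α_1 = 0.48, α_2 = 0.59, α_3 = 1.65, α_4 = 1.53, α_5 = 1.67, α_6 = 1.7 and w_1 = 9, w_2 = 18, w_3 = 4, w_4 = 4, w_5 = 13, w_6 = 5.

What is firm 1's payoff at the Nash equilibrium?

21.48

∂u_i/∂g_i = α_i − 1, so firm i contributes w_i if α_i > 1, else 0.
α_i > 1 for i ∈ {3, 4, 5, 6}; NE contributions (0, 0, 4, 4, 13, 5), G = 26.
u_1 = (9 − 0) + 0.48·26 = 21.48.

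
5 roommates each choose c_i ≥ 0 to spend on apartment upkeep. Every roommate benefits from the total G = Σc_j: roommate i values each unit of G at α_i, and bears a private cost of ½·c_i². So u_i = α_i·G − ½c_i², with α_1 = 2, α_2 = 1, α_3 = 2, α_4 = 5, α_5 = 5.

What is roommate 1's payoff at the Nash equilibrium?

Roommate i's FOC: ∂u_i/∂c_i = α_i − c_i = 0, so c_i* = α_i.
NE contributions = (2, 1, 2, 5, 5); G = 15.
u_1 = α_1·G − ½·(c_1)² = 2·15 − ½·2² = 28.

28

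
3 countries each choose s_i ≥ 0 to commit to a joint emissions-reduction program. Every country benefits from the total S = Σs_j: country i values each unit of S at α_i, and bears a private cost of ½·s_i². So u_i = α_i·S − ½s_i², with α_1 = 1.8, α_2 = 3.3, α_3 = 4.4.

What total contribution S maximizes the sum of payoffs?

28.5

Planner FOC: ∂(Σu_j)/∂s_i = (Σα_j) − s_i = 0, so s_i^SO = Σα_j = 9.5 for every i; S^SO = 28.5.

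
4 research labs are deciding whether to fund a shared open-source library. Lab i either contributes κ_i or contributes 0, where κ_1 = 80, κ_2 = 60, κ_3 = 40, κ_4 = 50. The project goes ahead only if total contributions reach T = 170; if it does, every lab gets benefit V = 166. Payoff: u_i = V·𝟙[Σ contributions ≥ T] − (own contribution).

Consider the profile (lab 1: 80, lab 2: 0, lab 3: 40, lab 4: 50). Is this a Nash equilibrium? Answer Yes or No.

Total = 170 ≥ 170: provided.
Lab 1 (pledges 80, payoff 86): dropping to 0 → total 90, payoff 0. No gain.
Lab 2 (pledges 0, payoff 166): pledging 60 → total 230, payoff 106. No gain.
Lab 3 (pledges 40, payoff 126): dropping to 0 → total 130, payoff 0. No gain.
Lab 4 (pledges 50, payoff 116): dropping to 0 → total 120, payoff 0. No gain.

Yes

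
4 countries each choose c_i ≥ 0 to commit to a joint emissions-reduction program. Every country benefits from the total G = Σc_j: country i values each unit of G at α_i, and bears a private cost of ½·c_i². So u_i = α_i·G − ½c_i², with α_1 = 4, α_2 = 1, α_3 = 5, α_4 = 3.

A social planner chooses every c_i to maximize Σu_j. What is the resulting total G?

Planner FOC: ∂(Σu_j)/∂c_i = (Σα_j) − c_i = 0, so c_i^SO = Σα_j = 13 for every i; G^SO = 52.

52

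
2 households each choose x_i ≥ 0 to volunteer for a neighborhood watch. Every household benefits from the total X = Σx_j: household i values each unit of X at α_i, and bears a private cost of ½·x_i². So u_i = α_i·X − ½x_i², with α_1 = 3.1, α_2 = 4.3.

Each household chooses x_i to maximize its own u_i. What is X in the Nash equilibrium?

Household i's FOC: ∂u_i/∂x_i = α_i − x_i = 0, so x_i* = α_i.
NE contributions = (3.1, 4.3); X = 7.4.

7.4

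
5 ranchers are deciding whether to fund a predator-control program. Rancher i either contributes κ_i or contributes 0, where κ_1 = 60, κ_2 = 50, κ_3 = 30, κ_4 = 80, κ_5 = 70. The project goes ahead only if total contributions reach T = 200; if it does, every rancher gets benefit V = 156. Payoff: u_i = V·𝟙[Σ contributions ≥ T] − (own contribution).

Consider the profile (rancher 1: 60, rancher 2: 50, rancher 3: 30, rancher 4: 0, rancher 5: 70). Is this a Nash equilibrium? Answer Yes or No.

Total = 210 ≥ 200: provided.
Rancher 1 (pledges 60, payoff 96): dropping to 0 → total 150, payoff 0. No gain.
Rancher 2 (pledges 50, payoff 106): dropping to 0 → total 160, payoff 0. No gain.
Rancher 3 (pledges 30, payoff 126): dropping to 0 → total 180, payoff 0. No gain.
Rancher 4 (pledges 0, payoff 156): pledging 80 → total 290, payoff 76. No gain.
Rancher 5 (pledges 70, payoff 86): dropping to 0 → total 140, payoff 0. No gain.

Yes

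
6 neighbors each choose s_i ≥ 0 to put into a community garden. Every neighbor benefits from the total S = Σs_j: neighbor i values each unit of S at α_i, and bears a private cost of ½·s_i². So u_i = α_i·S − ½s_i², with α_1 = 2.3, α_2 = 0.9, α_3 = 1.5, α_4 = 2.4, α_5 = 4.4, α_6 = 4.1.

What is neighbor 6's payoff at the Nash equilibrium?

Neighbor i's FOC: ∂u_i/∂s_i = α_i − s_i = 0, so s_i* = α_i.
NE contributions = (2.3, 0.9, 1.5, 2.4, 4.4, 4.1); S = 15.6.
u_6 = α_6·S − ½·(s_6)² = 4.1·15.6 − ½·4.1² = 55.555.

55.555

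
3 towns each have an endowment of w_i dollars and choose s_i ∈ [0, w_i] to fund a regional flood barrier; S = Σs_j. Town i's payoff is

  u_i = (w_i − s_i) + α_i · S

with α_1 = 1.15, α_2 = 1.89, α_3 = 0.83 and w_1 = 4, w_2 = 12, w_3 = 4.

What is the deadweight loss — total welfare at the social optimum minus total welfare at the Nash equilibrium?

11.48

∂u_i/∂s_i = α_i − 1, so town i contributes w_i if α_i > 1, else 0.
α_i > 1 for i ∈ {1, 2}; NE contributions (4, 12, 0), S = 16.
W^NE = Σw_i − S^NE + (Σα_i)·S^NE = 20 + 2.87·16 = 65.92.
Planner: ∂(Σu_j)/∂s_i = Σα_j − 1 = 2.87 > 0, so everyone contributes w_i; S^SO = 20, W^SO = 20 + 2.87·20 = 77.4.
Deadweight loss = 11.48.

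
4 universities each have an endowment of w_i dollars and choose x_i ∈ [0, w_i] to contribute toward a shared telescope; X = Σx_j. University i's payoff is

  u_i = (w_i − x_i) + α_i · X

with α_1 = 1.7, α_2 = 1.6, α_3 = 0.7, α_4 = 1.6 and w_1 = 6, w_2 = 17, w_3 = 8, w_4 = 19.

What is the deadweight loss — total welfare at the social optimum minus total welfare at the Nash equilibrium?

36.8

∂u_i/∂x_i = α_i − 1, so university i contributes w_i if α_i > 1, else 0.
α_i > 1 for i ∈ {1, 2, 4}; NE contributions (6, 17, 0, 19), X = 42.
W^NE = Σw_i − X^NE + (Σα_i)·X^NE = 50 + 4.6·42 = 243.2.
Planner: ∂(Σu_j)/∂x_i = Σα_j − 1 = 4.6 > 0, so everyone contributes w_i; X^SO = 50, W^SO = 50 + 4.6·50 = 280.
Deadweight loss = 36.8.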